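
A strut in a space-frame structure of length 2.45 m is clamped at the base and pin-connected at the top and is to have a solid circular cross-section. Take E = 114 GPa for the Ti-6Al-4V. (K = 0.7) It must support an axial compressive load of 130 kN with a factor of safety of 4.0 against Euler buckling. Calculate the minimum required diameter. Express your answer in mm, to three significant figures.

d ≈ 72.5 mm

Required P_cr = n·P = 4.0 × 130 = 520.0 kN
L_e = K·L = 0.7 × 2.45 = 1.715 m
Required I = P_cr·L_e²/(π²E) = 5.200×10^5 × 1.715² / (π² × 1.14×10^11) = 1.359×10^-6 m⁴
I_req = 1.359×10^6 mm⁴
Solid circle: I = πd⁴/64  ⇒  d = (64I/π)^(1/4) = (64×1.359×10^6/π)^(1/4) = 72.5 mm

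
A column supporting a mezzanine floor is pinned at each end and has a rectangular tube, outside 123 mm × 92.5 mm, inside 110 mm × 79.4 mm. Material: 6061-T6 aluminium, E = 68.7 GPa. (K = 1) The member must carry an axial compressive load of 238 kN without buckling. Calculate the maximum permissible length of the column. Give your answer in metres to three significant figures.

Weak-axis I_min = (h_o·b_o³ − h_i·b_i³)/12 with b_o = 92.5, b_i = 79.40 mm (shorter outer/inner sides).
I_min = (123×92.5³ − 110.0×79.40³)/12 = 3.524×10^6 mm⁴
I = 3.524×10^-6 m⁴
At the buckling limit P_cr = P = 2.380×10^5 N
From P_cr = π²EI/(K·L)²:  L = (1/K)·√(π²EI/P_cr) = (1/1)·√(π²×6.87×10^10×3.524×10^-6/2.380×10^5)
L = 3.17 m

L_max ≈ 3.17 m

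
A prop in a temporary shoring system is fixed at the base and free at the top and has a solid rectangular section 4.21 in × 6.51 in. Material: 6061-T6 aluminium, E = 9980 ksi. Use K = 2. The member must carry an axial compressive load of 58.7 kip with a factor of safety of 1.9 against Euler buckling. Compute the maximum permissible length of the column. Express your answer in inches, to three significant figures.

Buckling occurs about the weak axis: I_min = h·b³/12 with b = 4.21 in (the shorter side).
I_min = 6.51×4.21³/12 = 40.48 in⁴
Required critical load P_cr = n·P = 1.9 × 58.7 = 111.5 kip = 1.115×10^5 lb
From P_cr = π²EI/(K·L)²:  L = (1/K)·√(π²EI/P_cr) = (1/2)·√(π²×9.98×10^6×40.48/1.115×10^5)
L = 94.5 in

L_max ≈ 94.5 in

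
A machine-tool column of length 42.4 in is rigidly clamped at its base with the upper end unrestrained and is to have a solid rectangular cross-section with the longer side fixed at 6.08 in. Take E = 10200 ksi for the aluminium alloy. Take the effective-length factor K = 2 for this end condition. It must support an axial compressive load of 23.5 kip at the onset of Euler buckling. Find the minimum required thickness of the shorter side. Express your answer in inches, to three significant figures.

b ≈ 1.49 in

L_e = K·L = 2 × 42.4 = 84.80 in
Required I = P_cr·L_e²/(π²E) = 2.350×10^4 × 84.80² / (π² × 1.02×10^7) = 1.679 in⁴
Rectangle, weak axis: I_min = h·b³/12 with h = 6.08 in fixed  ⇒  b = (12I/h)^(1/3) = 1.49 in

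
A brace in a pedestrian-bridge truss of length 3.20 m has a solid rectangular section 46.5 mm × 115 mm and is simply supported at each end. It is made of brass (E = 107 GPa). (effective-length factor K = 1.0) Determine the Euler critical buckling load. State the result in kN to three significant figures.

P_cr ≈ 99.4 kN

Buckling occurs about the weak axis: I_min = h·b³/12 with b = 46.5 mm (the shorter side).
I_min = 115×46.5³/12 = 9.636×10^5 mm⁴
I = 9.636×10^5 mm⁴ = 9.636×10^-7 m⁴
Effective length L_e = K·L = 1 × 3.20 = 3.200 m
P_cr = π²EI / L_e² = π² × 107×10⁹ × 9.636×10^-7 / 3.200² = 9.937×10^4 N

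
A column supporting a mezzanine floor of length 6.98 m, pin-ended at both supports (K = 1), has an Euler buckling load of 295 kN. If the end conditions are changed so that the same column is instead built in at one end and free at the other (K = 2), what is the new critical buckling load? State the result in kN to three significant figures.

P_cr ≈ 73.8 kN

P_cr ∝ 1/K², so P_cr,new = P_cr,old × (K_old/K_new)² = 295 × (1/2)²
= 295 × 0.2500 = 73.8 kN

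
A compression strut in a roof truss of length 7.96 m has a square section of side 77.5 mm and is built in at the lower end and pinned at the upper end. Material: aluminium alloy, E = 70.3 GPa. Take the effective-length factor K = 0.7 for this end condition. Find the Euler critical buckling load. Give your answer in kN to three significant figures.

I = a⁴/12 = 77.5⁴/12 = 3.006×10^6 mm⁴
I = 3.006×10^6 mm⁴ = 3.006×10^-6 m⁴
Effective length L_e = K·L = 0.7 × 7.96 = 5.572 m
P_cr = π²EI / L_e² = π² × 70.3×10⁹ × 3.006×10^-6 / 5.572² = 6.718×10^4 N

P_cr ≈ 67.2 kN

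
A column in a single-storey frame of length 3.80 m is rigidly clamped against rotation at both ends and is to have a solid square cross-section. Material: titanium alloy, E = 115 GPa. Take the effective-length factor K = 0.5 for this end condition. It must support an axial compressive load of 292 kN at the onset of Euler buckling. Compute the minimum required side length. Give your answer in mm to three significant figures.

L_e = K·L = 0.5 × 3.80 = 1.900 m
Required I = P_cr·L_e²/(π²E) = 2.920×10^5 × 1.900² / (π² × 1.15×10^11) = 9.287×10^-7 m⁴
I_req = 9.287×10^5 mm⁴
Solid square: I = a⁴/12  ⇒  a = (12I)^(1/4) = (12×9.287×10^5)^(1/4) = 57.8 mm

a ≈ 57.8 mm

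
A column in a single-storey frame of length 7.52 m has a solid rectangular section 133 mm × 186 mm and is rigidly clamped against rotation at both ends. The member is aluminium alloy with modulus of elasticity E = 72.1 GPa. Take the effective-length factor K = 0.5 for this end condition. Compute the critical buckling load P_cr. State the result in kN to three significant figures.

Buckling occurs about the weak axis: I_min = h·b³/12 with b = 133 mm (the shorter side).
I_min = 186×133³/12 = 3.647×10^7 mm⁴
I = 3.647×10^7 mm⁴ = 3.647×10^-5 m⁴
Effective length L_e = K·L = 0.5 × 7.52 = 3.760 m
P_cr = π²EI / L_e² = π² × 72.1×10⁹ × 3.647×10^-5 / 3.760² = 1.835×10^6 N

P_cr ≈ 1840 kN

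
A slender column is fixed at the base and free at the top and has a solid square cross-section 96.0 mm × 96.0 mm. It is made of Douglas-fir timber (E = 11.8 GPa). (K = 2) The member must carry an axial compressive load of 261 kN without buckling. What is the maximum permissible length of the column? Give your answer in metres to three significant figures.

I = a⁴/12 = 96.0⁴/12 = 7.078×10^6 mm⁴
I = 7.078×10^-6 m⁴
At the buckling limit P_cr = P = 2.610×10^5 N
From P_cr = π²EI/(K·L)²:  L = (1/K)·√(π²EI/P_cr) = (1/2)·√(π²×1.18×10^10×7.078×10^-6/2.610×10^5)
L = 0.889 m

L_max ≈ 0.889 m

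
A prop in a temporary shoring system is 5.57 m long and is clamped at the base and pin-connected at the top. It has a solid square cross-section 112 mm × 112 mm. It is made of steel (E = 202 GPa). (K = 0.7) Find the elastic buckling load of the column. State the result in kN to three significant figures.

I = a⁴/12 = 112⁴/12 = 1.311×10^7 mm⁴
I = 1.311×10^7 mm⁴ = 1.311×10^-5 m⁴
Effective length L_e = K·L = 0.7 × 5.57 = 3.899 m
P_cr = π²EI / L_e² = π² × 202×10⁹ × 1.311×10^-5 / 3.899² = 1.720×10^6 N

P_cr ≈ 1720 kN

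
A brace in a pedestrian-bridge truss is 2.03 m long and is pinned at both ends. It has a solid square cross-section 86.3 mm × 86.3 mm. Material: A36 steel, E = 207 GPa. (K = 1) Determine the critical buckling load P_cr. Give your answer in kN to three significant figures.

P_cr ≈ 2290 kN

I = a⁴/12 = 86.3⁴/12 = 4.622×10^6 mm⁴
I = 4.622×10^6 mm⁴ = 4.622×10^-6 m⁴
Effective length L_e = K·L = 1 × 2.03 = 2.030 m
P_cr = π²EI / L_e² = π² × 207×10⁹ × 4.622×10^-6 / 2.030² = 2.292×10^6 N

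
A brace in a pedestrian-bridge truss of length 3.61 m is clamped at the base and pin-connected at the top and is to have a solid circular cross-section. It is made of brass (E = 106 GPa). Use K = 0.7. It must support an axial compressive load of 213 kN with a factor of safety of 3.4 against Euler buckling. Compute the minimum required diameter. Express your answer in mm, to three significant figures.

Required P_cr = n·P = 3.4 × 213 = 724.2 kN
L_e = K·L = 0.7 × 3.61 = 2.527 m
Required I = P_cr·L_e²/(π²E) = 7.242×10^5 × 2.527² / (π² × 1.06×10^11) = 4.420×10^-6 m⁴
I_req = 4.420×10^6 mm⁴
Solid circle: I = πd⁴/64  ⇒  d = (64I/π)^(1/4) = (64×4.420×10^6/π)^(1/4) = 97.4 mm

d ≈ 97.4 mm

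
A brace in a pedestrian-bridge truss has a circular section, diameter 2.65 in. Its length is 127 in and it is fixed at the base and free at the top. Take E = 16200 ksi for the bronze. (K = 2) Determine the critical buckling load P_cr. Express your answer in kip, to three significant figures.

P_cr ≈ 6.00 kip

I = πd⁴/64 = π×2.65⁴/64 = 2.421 in⁴
Effective length L_e = K·L = 2 × 127 = 254.0 in
P_cr = π²EI / L_e² = π² × 16200×10³ × 2.421 / 254.0² = 5.999×10^3 lb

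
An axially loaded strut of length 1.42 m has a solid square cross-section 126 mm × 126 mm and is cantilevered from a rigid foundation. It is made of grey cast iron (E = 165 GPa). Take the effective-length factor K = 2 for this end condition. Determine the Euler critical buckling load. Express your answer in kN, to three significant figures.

P_cr ≈ 4240 kN

I = a⁴/12 = 126⁴/12 = 2.100×10^7 mm⁴
I = 2.100×10^7 mm⁴ = 2.100×10^-5 m⁴
Effective length L_e = K·L = 2 × 1.42 = 2.840 m
P_cr = π²EI / L_e² = π² × 165×10⁹ × 2.100×10^-5 / 2.840² = 4.241×10^6 N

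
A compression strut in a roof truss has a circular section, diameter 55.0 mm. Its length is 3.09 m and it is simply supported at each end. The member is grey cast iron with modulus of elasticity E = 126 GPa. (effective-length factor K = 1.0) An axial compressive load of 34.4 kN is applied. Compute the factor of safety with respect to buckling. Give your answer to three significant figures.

I = πd⁴/64 = π×55.0⁴/64 = 4.492×10^5 mm⁴
I = 4.492×10^5 mm⁴ = 4.492×10^-7 m⁴
Effective length L_e = K·L = 1 × 3.09 = 3.090 m
P_cr = π²EI / L_e² = π² × 126×10⁹ × 4.492×10^-7 / 3.090² = 5.850×10^4 N
Factor of safety n = P_cr / P = 58.502 / 34.4 = 1.70

n ≈ 1.70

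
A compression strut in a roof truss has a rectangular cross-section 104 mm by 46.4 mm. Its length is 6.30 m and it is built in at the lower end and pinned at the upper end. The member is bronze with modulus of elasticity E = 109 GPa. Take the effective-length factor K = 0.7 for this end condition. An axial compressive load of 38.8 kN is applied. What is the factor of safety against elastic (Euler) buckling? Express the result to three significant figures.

Buckling occurs about the weak axis: I_min = h·b³/12 with b = 46.4 mm (the shorter side).
I_min = 104×46.4³/12 = 8.658×10^5 mm⁴
I = 8.658×10^5 mm⁴ = 8.658×10^-7 m⁴
Effective length L_e = K·L = 0.7 × 6.30 = 4.410 m
P_cr = π²EI / L_e² = π² × 109×10⁹ × 8.658×10^-7 / 4.410² = 4.789×10^4 N
Factor of safety n = P_cr / P = 47.891 / 38.8 = 1.23

n ≈ 1.23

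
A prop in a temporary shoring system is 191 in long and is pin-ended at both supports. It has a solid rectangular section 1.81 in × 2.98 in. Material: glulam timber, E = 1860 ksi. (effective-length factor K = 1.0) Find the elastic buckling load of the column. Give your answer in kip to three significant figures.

P_cr ≈ 0.741 kip

Buckling occurs about the weak axis: I_min = h·b³/12 with b = 1.81 in (the shorter side).
I_min = 2.98×1.81³/12 = 1.473 in⁴
Effective length L_e = K·L = 1 × 191 = 191.0 in
P_cr = π²EI / L_e² = π² × 1860×10³ × 1.473 / 191.0² = 741.0 lb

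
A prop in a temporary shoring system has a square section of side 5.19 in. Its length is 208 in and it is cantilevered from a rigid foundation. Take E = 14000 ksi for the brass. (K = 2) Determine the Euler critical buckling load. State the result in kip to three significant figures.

I = a⁴/12 = 5.19⁴/12 = 60.46 in⁴
Effective length L_e = K·L = 2 × 208 = 416.0 in
P_cr = π²EI / L_e² = π² × 14000×10³ × 60.46 / 416.0² = 4.828×10^4 lb

P_cr ≈ 48.3 kip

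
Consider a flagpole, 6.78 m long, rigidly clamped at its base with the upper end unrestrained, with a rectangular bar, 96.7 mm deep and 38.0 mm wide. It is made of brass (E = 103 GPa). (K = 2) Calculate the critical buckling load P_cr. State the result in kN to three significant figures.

Buckling occurs about the weak axis: I_min = h·b³/12 with b = 38.0 mm (the shorter side).
I_min = 96.7×38.0³/12 = 4.422×10^5 mm⁴
I = 4.422×10^5 mm⁴ = 4.422×10^-7 m⁴
Effective length L_e = K·L = 2 × 6.78 = 13.56 m
P_cr = π²EI / L_e² = π² × 103×10⁹ × 4.422×10^-7 / 13.56² = 2.445×10^3 N

P_cr ≈ 2.44 kN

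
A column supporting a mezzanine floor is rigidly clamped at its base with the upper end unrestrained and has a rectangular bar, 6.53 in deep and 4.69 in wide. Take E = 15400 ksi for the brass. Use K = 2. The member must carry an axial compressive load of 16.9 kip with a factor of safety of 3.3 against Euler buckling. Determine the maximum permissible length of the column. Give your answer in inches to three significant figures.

Buckling occurs about the weak axis: I_min = h·b³/12 with b = 4.69 in (the shorter side).
I_min = 6.53×4.69³/12 = 56.14 in⁴
Required critical load P_cr = n·P = 3.3 × 16.9 = 55.77 kip = 5.577×10^4 lb
From P_cr = π²EI/(K·L)²:  L = (1/K)·√(π²EI/P_cr) = (1/2)·√(π²×1.54×10^7×56.14/5.577×10^4)
L = 196 in

L_max ≈ 196 in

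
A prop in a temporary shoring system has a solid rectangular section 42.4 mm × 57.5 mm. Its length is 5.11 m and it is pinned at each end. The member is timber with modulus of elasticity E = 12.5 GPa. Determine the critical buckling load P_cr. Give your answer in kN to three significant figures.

P_cr ≈ 1.73 kN

Buckling occurs about the weak axis: I_min = h·b³/12 with b = 42.4 mm (the shorter side).
I_min = 57.5×42.4³/12 = 3.652×10^5 mm⁴
I = 3.652×10^5 mm⁴ = 3.652×10^-7 m⁴
Effective length L_e = K·L = 1 × 5.11 = 5.110 m
P_cr = π²EI / L_e² = π² × 12.5×10⁹ × 3.652×10^-7 / 5.110² = 1.726×10^3 N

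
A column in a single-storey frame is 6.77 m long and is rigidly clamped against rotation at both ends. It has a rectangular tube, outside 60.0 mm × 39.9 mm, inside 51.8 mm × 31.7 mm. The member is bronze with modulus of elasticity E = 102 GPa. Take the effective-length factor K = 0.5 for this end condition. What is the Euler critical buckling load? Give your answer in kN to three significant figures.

P_cr ≈ 15.8 kN

Weak-axis I_min = (h_o·b_o³ − h_i·b_i³)/12 with b_o = 39.9, b_i = 31.70 mm (shorter outer/inner sides).
I_min = (60.0×39.9³ − 51.80×31.70³)/12 = 1.801×10^5 mm⁴
I = 1.801×10^5 mm⁴ = 1.801×10^-7 m⁴
Effective length L_e = K·L = 0.5 × 6.77 = 3.385 m
P_cr = π²EI / L_e² = π² × 102×10⁹ × 1.801×10^-7 / 3.385² = 1.582×10^4 N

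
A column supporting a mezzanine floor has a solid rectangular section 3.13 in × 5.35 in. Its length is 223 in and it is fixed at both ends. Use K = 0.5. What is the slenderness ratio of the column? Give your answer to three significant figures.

For a rectangle r_min = b/√12 = 3.13/√12 = 0.9036 in
L_e = K·L = 0.5 × 223 = 111.5 in
λ = L_e / r_min = 111.50 / 0.9036 = 123

λ ≈ 123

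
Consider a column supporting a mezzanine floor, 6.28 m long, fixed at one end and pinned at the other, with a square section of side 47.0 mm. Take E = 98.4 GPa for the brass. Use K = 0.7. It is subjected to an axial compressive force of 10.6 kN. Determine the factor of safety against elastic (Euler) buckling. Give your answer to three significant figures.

n ≈ 1.93

I = a⁴/12 = 47.0⁴/12 = 4.066×10^5 mm⁴
I = 4.066×10^5 mm⁴ = 4.066×10^-7 m⁴
Effective length L_e = K·L = 0.7 × 6.28 = 4.396 m
P_cr = π²EI / L_e² = π² × 98.4×10⁹ × 4.066×10^-7 / 4.396² = 2.044×10^4 N
Factor of safety n = P_cr / P = 20.436 / 10.6 = 1.93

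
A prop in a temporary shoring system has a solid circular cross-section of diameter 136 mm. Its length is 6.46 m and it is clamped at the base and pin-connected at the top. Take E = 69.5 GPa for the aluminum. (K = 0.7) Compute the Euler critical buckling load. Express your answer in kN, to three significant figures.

I = πd⁴/64 = π×136⁴/64 = 1.679×10^7 mm⁴
I = 1.679×10^7 mm⁴ = 1.679×10^-5 m⁴
Effective length L_e = K·L = 0.7 × 6.46 = 4.522 m
P_cr = π²EI / L_e² = π² × 69.5×10⁹ × 1.679×10^-5 / 4.522² = 5.633×10^5 N

P_cr ≈ 563 kN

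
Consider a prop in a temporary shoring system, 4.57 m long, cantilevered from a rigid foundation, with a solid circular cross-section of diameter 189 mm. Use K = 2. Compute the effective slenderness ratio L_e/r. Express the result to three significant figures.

λ ≈ 193

I = πd⁴/64 = π×189⁴/64 = 6.264×10^7 mm⁴
A = 2.806×10^4 mm²;  r_min = √(I/A) = √(6.264×10^7/2.806×10^4) = 47.25 mm
L_e = K·L = 2 × 4.57 m = 9.140 m = 9140.0 mm
λ = L_e / r_min = 9140.0 / 47.25 = 193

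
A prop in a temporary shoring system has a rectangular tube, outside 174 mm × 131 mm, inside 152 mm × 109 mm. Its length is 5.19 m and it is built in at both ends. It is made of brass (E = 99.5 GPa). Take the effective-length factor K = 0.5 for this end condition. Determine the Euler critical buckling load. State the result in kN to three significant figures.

P_cr ≈ 2360 kN

Weak-axis I_min = (h_o·b_o³ − h_i·b_i³)/12 with b_o = 131, b_i = 109.0 mm (shorter outer/inner sides).
I_min = (174×131³ − 152.0×109.0³)/12 = 1.619×10^7 mm⁴
I = 1.619×10^7 mm⁴ = 1.619×10^-5 m⁴
Effective length L_e = K·L = 0.5 × 5.19 = 2.595 m
P_cr = π²EI / L_e² = π² × 99.5×10⁹ × 1.619×10^-5 / 2.595² = 2.362×10^6 N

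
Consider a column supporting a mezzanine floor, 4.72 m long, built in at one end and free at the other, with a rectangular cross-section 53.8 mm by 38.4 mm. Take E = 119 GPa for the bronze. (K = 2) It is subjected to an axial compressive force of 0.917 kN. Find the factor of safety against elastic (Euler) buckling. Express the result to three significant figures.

n ≈ 3.65

Buckling occurs about the weak axis: I_min = h·b³/12 with b = 38.4 mm (the shorter side).
I_min = 53.8×38.4³/12 = 2.539×10^5 mm⁴
I = 2.539×10^5 mm⁴ = 2.539×10^-7 m⁴
Effective length L_e = K·L = 2 × 4.72 = 9.440 m
P_cr = π²EI / L_e² = π² × 119×10⁹ × 2.539×10^-7 / 9.440² = 3.346×10^3 N
Factor of safety n = P_cr / P = 3.3458 / 0.917 = 3.65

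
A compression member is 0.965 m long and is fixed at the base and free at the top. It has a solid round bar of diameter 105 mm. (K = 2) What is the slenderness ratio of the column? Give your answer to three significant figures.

For a solid circle r = d/4 = 105/4 = 26.25 mm
L_e = K·L = 2 × 0.965 m = 1.930 m = 1930.0 mm
λ = L_e / r_min = 1930.0 / 26.25 = 73.5

λ ≈ 73.5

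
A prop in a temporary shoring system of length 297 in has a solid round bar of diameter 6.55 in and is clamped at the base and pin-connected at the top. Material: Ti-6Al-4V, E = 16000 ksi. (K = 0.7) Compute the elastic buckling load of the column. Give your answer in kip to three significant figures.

P_cr ≈ 330 kip

I = πd⁴/64 = π×6.55⁴/64 = 90.35 in⁴
Effective length L_e = K·L = 0.7 × 297 = 207.9 in
P_cr = π²EI / L_e² = π² × 16000×10³ × 90.35 / 207.9² = 3.301×10^5 lb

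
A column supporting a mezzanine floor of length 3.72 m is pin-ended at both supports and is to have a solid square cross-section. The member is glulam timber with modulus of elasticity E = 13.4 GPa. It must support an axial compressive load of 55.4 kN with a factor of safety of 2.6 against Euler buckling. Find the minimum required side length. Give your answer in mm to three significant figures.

Required P_cr = n·P = 2.6 × 55.4 = 144.0 kN
L_e = K·L = 1 × 3.72 = 3.720 m
Required I = P_cr·L_e²/(π²E) = 1.440×10^5 × 3.720² / (π² × 1.34×10^10) = 1.507×10^-5 m⁴
I_req = 1.507×10^7 mm⁴
Solid square: I = a⁴/12  ⇒  a = (12I)^(1/4) = (12×1.507×10^7)^(1/4) = 116 mm

a ≈ 116 mm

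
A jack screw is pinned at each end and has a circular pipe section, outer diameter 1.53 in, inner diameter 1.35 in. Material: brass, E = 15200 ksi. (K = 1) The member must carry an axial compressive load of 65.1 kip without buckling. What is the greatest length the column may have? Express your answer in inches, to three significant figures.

d_o = 1.53 in, d_i = 1.35 in
I = π(d_o⁴ − d_i⁴)/64 = π(1.53⁴ − 1.350⁴)/64 = 0.1059 in⁴
At the buckling limit P_cr = P = 6.510×10^4 lb
From P_cr = π²EI/(K·L)²:  L = (1/K)·√(π²EI/P_cr) = (1/1)·√(π²×1.52×10^7×0.1059/6.510×10^4)
L = 15.6 in

L_max ≈ 15.6 in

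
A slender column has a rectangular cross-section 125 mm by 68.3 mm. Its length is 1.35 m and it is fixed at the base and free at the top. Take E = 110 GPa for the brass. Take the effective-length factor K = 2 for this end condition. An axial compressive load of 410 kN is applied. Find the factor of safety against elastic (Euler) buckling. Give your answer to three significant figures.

Buckling occurs about the weak axis: I_min = h·b³/12 with b = 68.3 mm (the shorter side).
I_min = 125×68.3³/12 = 3.319×10^6 mm⁴
I = 3.319×10^6 mm⁴ = 3.319×10^-6 m⁴
Effective length L_e = K·L = 2 × 1.35 = 2.700 m
P_cr = π²EI / L_e² = π² × 110×10⁹ × 3.319×10^-6 / 2.700² = 4.943×10^5 N
Factor of safety n = P_cr / P = 494.26 / 410 = 1.21

n ≈ 1.21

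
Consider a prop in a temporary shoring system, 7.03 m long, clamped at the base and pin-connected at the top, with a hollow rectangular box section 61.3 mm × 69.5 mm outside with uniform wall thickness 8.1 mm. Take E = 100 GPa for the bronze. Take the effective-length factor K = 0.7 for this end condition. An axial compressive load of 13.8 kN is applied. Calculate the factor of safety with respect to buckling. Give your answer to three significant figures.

Inner dimensions: h_i = 69.5 − 2×8.1 = 53.30 mm, b_i = 61.3 − 2×8.1 = 45.10 mm
Weak-axis I_min = (h_o·b_o³ − h_i·b_i³)/12 with b_o = 61.3, b_i = 45.10 mm (shorter outer/inner sides).
I_min = (69.5×61.3³ − 53.30×45.10³)/12 = 9.266×10^5 mm⁴
I = 9.266×10^5 mm⁴ = 9.266×10^-7 m⁴
Effective length L_e = K·L = 0.7 × 7.03 = 4.921 m
P_cr = π²EI / L_e² = π² × 100×10⁹ × 9.266×10^-7 / 4.921² = 3.777×10^4 N
Factor of safety n = P_cr / P = 37.766 / 13.8 = 2.74

n ≈ 2.74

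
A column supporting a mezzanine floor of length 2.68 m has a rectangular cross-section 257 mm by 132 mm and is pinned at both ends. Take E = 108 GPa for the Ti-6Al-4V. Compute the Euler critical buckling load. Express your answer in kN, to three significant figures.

P_cr ≈ 7310 kN

Buckling occurs about the weak axis: I_min = h·b³/12 with b = 132 mm (the shorter side).
I_min = 257×132³/12 = 4.926×10^7 mm⁴
I = 4.926×10^7 mm⁴ = 4.926×10^-5 m⁴
Effective length L_e = K·L = 1 × 2.68 = 2.680 m
P_cr = π²EI / L_e² = π² × 108×10⁹ × 4.926×10^-5 / 2.680² = 7.310×10^6 N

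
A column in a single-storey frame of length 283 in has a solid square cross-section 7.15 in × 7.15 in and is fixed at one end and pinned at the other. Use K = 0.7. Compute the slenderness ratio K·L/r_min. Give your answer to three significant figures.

For a square r = a/√12 = 7.15/√12 = 2.064 in
L_e = K·L = 0.7 × 283 = 198.1 in
λ = L_e / r_min = 198.10 / 2.064 = 96.0

λ ≈ 96.0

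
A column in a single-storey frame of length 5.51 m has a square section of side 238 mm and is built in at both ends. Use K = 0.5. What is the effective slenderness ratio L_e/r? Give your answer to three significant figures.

λ ≈ 40.1

I = a⁴/12 = 238⁴/12 = 2.674×10^8 mm⁴
A = 5.664×10^4 mm²;  r_min = √(I/A) = √(2.674×10^8/5.664×10^4) = 68.70 mm
L_e = K·L = 0.5 × 5.51 m = 2.755 m = 2755.0 mm
λ = L_e / r_min = 2755.0 / 68.70 = 40.1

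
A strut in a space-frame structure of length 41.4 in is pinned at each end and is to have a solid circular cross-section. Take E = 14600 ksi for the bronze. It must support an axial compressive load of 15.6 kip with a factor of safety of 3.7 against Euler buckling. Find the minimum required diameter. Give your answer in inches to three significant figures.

Required P_cr = n·P = 3.7 × 15.6 = 57.72 kip
L_e = K·L = 1 × 41.4 = 41.40 in
Required I = P_cr·L_e²/(π²E) = 5.772×10^4 × 41.40² / (π² × 1.46×10^7) = 0.6866 in⁴
Solid circle: I = πd⁴/64  ⇒  d = (64I/π)^(1/4) = (64×0.6866/π)^(1/4) = 1.93 in

d ≈ 1.93 in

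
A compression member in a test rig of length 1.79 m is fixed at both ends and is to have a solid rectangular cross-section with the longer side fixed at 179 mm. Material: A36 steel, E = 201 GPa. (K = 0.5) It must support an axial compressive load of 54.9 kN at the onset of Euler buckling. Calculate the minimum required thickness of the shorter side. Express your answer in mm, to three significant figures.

L_e = K·L = 0.5 × 1.79 = 0.8950 m
Required I = P_cr·L_e²/(π²E) = 5.490×10^4 × 0.8950² / (π² × 2.01×10^11) = 2.217×10^-8 m⁴
I_req = 2.217×10^4 mm⁴
Rectangle, weak axis: I_min = h·b³/12 with h = 179 mm fixed  ⇒  b = (12I/h)^(1/3) = 11.4 mm

b ≈ 11.4 mm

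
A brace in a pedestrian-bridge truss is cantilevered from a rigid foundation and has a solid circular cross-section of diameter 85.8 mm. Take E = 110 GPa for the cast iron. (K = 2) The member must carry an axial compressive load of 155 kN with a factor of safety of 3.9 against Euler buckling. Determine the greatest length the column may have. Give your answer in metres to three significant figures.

I = πd⁴/64 = π×85.8⁴/64 = 2.660×10^6 mm⁴
I = 2.660×10^-6 m⁴
Required critical load P_cr = n·P = 3.9 × 155 = 604.5 kN = 6.045×10^5 N
From P_cr = π²EI/(K·L)²:  L = (1/K)·√(π²EI/P_cr) = (1/2)·√(π²×1.10×10^11×2.660×10^-6/6.045×10^5)
L = 1.09 m

L_max ≈ 1.09 m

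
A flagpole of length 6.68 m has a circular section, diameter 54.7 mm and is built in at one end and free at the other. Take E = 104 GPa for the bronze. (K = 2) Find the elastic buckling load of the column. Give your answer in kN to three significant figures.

P_cr ≈ 2.53 kN

I = πd⁴/64 = π×54.7⁴/64 = 4.395×10^5 mm⁴
I = 4.395×10^5 mm⁴ = 4.395×10^-7 m⁴
Effective length L_e = K·L = 2 × 6.68 = 13.36 m
P_cr = π²EI / L_e² = π² × 104×10⁹ × 4.395×10^-7 / 13.36² = 2.527×10^3 N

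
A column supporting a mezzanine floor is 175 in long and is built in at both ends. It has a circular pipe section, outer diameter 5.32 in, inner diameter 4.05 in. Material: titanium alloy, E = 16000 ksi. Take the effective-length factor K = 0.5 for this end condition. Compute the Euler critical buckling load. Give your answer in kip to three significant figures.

d_o = 5.32 in, d_i = 4.05 in
I = π(d_o⁴ − d_i⁴)/64 = π(5.32⁴ − 4.050⁴)/64 = 26.11 in⁴
Effective length L_e = K·L = 0.5 × 175 = 87.50 in
P_cr = π²EI / L_e² = π² × 16000×10³ × 26.11 / 87.50² = 5.386×10^5 lb

P_cr ≈ 539 kip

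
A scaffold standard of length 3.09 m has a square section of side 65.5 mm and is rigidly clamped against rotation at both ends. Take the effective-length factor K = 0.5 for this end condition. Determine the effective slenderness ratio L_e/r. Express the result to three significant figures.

For a square r = a/√12 = 65.5/√12 = 18.91 mm
L_e = K·L = 0.5 × 3.09 m = 1.545 m = 1545.0 mm
λ = L_e / r_min = 1545.0 / 18.91 = 81.7

λ ≈ 81.7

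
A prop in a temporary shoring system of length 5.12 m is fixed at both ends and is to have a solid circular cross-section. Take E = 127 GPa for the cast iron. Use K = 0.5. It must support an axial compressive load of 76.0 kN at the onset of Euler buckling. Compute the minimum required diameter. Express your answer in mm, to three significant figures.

L_e = K·L = 0.5 × 5.12 = 2.560 m
Required I = P_cr·L_e²/(π²E) = 7.600×10^4 × 2.560² / (π² × 1.27×10^11) = 3.974×10^-7 m⁴
I_req = 3.974×10^5 mm⁴
Solid circle: I = πd⁴/64  ⇒  d = (64I/π)^(1/4) = (64×3.974×10^5/π)^(1/4) = 53.3 mm

d ≈ 53.3 mm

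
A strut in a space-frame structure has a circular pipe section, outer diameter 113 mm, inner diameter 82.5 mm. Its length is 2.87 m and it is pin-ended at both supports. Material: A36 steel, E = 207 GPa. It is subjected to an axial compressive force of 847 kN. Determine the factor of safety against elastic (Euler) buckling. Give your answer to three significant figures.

d_o = 113 mm, d_i = 82.5 mm
I = π(d_o⁴ − d_i⁴)/64 = π(113⁴ − 82.50⁴)/64 = 5.730×10^6 mm⁴
I = 5.730×10^6 mm⁴ = 5.730×10^-6 m⁴
Effective length L_e = K·L = 1 × 2.87 = 2.870 m
P_cr = π²EI / L_e² = π² × 207×10⁹ × 5.730×10^-6 / 2.870² = 1.421×10^6 N
Factor of safety n = P_cr / P = 1421.1 / 847 = 1.68

n ≈ 1.68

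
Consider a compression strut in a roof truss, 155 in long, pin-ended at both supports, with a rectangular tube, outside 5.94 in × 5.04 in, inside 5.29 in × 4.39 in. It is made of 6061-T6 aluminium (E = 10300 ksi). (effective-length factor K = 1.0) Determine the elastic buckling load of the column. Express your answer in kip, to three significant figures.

Weak-axis I_min = (h_o·b_o³ − h_i·b_i³)/12 with b_o = 5.04, b_i = 4.390 in (shorter outer/inner sides).
I_min = (5.94×5.04³ − 5.290×4.390³)/12 = 26.08 in⁴
Effective length L_e = K·L = 1 × 155 = 155.0 in
P_cr = π²EI / L_e² = π² × 10300×10³ × 26.08 / 155.0² = 1.103×10^5 lb

P_cr ≈ 110 kip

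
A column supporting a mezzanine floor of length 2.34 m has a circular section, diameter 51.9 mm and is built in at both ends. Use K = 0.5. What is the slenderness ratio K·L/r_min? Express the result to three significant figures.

For a solid circle r = d/4 = 51.9/4 = 12.98 mm
L_e = K·L = 0.5 × 2.34 m = 1.170 m = 1170.0 mm
λ = L_e / r_min = 1170.0 / 12.98 = 90.2

λ ≈ 90.2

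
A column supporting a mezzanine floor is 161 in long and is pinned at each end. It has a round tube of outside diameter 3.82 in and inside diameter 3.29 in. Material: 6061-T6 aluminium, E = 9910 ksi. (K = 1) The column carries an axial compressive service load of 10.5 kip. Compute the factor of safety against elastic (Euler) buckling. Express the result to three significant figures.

d_o = 3.82 in, d_i = 3.29 in
I = π(d_o⁴ − d_i⁴)/64 = π(3.82⁴ − 3.290⁴)/64 = 4.701 in⁴
Effective length L_e = K·L = 1 × 161 = 161.0 in
P_cr = π²EI / L_e² = π² × 9910×10³ × 4.701 / 161.0² = 1.774×10^4 lb
Factor of safety n = P_cr / P = 17.740 / 10.5 = 1.69

n ≈ 1.69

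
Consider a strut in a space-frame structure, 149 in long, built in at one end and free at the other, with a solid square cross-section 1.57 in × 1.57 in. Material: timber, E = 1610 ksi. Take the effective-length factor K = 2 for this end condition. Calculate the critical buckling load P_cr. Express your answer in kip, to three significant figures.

I = a⁴/12 = 1.57⁴/12 = 0.5063 in⁴
Effective length L_e = K·L = 2 × 149 = 298.0 in
P_cr = π²EI / L_e² = π² × 1610×10³ × 0.5063 / 298.0² = 90.60 lb

P_cr ≈ 0.0906 kip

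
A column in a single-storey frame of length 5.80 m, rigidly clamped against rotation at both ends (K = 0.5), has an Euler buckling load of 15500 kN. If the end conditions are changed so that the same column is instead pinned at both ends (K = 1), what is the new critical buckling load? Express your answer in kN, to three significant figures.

P_cr ∝ 1/K², so P_cr,new = P_cr,old × (K_old/K_new)² = 15500 × (0.5/1)²
= 15500 × 0.2500 = 3880 kN

P_cr ≈ 3880 kN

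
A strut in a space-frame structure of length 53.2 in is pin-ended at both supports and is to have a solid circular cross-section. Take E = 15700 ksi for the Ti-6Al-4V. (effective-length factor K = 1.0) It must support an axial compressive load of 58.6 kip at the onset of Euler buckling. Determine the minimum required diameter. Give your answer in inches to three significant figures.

d ≈ 2.16 in

L_e = K·L = 1 × 53.2 = 53.20 in
Required I = P_cr·L_e²/(π²E) = 5.860×10^4 × 53.20² / (π² × 1.57×10^7) = 1.070 in⁴
Solid circle: I = πd⁴/64  ⇒  d = (64I/π)^(1/4) = (64×1.070/π)^(1/4) = 2.16 in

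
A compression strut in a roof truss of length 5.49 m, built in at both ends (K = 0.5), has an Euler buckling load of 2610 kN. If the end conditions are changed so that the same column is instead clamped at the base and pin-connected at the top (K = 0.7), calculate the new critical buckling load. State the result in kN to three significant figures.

P_cr ≈ 1330 kN

P_cr ∝ 1/K², so P_cr,new = P_cr,old × (K_old/K_new)² = 2610 × (0.5/0.7)²
= 2610 × 0.5102 = 1330 kN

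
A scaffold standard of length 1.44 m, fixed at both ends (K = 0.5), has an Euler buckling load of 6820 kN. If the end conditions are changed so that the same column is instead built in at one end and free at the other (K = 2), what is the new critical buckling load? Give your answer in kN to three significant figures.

P_cr ∝ 1/K², so P_cr,new = P_cr,old × (K_old/K_new)² = 6820 × (0.5/2)²
= 6820 × 0.06250 = 426 kN

P_cr ≈ 426 kN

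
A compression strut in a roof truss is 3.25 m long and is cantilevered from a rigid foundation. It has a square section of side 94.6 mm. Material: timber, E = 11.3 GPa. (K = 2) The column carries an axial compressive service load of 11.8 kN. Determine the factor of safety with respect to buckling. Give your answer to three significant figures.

I = a⁴/12 = 94.6⁴/12 = 6.674×10^6 mm⁴
I = 6.674×10^6 mm⁴ = 6.674×10^-6 m⁴
Effective length L_e = K·L = 2 × 3.25 = 6.500 m
P_cr = π²EI / L_e² = π² × 11.3×10⁹ × 6.674×10^-6 / 6.500² = 1.762×10^4 N
Factor of safety n = P_cr / P = 17.617 / 11.8 = 1.49

n ≈ 1.49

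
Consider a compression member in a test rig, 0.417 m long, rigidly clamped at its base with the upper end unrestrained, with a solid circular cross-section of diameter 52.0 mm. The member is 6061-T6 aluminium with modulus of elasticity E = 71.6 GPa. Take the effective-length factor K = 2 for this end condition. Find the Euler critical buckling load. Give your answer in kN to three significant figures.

I = πd⁴/64 = π×52.0⁴/64 = 3.589×10^5 mm⁴
I = 3.589×10^5 mm⁴ = 3.589×10^-7 m⁴
Effective length L_e = K·L = 2 × 0.417 = 0.8340 m
P_cr = π²EI / L_e² = π² × 71.6×10⁹ × 3.589×10^-7 / 0.8340² = 3.646×10^5 N

P_cr ≈ 365 kN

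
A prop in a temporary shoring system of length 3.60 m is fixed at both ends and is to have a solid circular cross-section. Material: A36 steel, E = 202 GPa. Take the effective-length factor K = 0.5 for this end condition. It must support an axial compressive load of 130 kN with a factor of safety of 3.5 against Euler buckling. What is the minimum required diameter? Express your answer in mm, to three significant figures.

Required P_cr = n·P = 3.5 × 130 = 455.0 kN
L_e = K·L = 0.5 × 3.60 = 1.800 m
Required I = P_cr·L_e²/(π²E) = 4.550×10^5 × 1.800² / (π² × 2.02×10^11) = 7.394×10^-7 m⁴
I_req = 7.394×10^5 mm⁴
Solid circle: I = πd⁴/64  ⇒  d = (64I/π)^(1/4) = (64×7.394×10^5/π)^(1/4) = 62.3 mm

d ≈ 62.3 mm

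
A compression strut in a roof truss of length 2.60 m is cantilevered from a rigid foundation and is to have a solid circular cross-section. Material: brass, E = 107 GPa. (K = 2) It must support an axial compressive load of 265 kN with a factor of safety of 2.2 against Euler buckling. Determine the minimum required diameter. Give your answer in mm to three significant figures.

d ≈ 132 mm

Required P_cr = n·P = 2.2 × 265 = 583.0 kN
L_e = K·L = 2 × 2.60 = 5.200 m
Required I = P_cr·L_e²/(π²E) = 5.830×10^5 × 5.200² / (π² × 1.07×10^11) = 1.493×10^-5 m⁴
I_req = 1.493×10^7 mm⁴
Solid circle: I = πd⁴/64  ⇒  d = (64I/π)^(1/4) = (64×1.493×10^7/π)^(1/4) = 132 mm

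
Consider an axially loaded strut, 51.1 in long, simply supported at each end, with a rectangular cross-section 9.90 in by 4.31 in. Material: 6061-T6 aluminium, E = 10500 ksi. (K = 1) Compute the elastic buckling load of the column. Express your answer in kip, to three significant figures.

P_cr ≈ 2620 kip

Buckling occurs about the weak axis: I_min = h·b³/12 with b = 4.31 in (the shorter side).
I_min = 9.90×4.31³/12 = 66.05 in⁴
Effective length L_e = K·L = 1 × 51.1 = 51.10 in
P_cr = π²EI / L_e² = π² × 10500×10³ × 66.05 / 51.10² = 2.621×10^6 lb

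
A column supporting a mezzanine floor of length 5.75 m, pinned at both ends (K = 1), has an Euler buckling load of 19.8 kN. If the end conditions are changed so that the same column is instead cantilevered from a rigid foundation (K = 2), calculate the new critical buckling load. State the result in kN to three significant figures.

P_cr ∝ 1/K², so P_cr,new = P_cr,old × (K_old/K_new)² = 19.8 × (1/2)²
= 19.8 × 0.2500 = 4.95 kN

P_cr ≈ 4.95 kN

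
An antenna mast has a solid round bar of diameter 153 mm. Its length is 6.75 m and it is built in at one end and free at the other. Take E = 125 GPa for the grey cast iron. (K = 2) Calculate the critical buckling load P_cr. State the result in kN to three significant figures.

P_cr ≈ 182 kN

I = πd⁴/64 = π×153⁴/64 = 2.690×10^7 mm⁴
I = 2.690×10^7 mm⁴ = 2.690×10^-5 m⁴
Effective length L_e = K·L = 2 × 6.75 = 13.50 m
P_cr = π²EI / L_e² = π² × 125×10⁹ × 2.690×10^-5 / 13.50² = 1.821×10^5 N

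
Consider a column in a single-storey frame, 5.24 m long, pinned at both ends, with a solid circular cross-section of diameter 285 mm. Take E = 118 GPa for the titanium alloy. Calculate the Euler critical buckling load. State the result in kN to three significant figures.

I = πd⁴/64 = π×285⁴/64 = 3.239×10^8 mm⁴
I = 3.239×10^8 mm⁴ = 3.239×10^-4 m⁴
Effective length L_e = K·L = 1 × 5.24 = 5.240 m
P_cr = π²EI / L_e² = π² × 118×10⁹ × 3.239×10^-4 / 5.240² = 1.374×10^7 N

P_cr ≈ 13700 kN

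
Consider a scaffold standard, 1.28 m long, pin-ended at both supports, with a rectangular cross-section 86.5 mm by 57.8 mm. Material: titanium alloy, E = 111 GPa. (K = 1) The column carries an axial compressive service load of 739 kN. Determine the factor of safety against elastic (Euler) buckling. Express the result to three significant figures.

n ≈ 1.26

Buckling occurs about the weak axis: I_min = h·b³/12 with b = 57.8 mm (the shorter side).
I_min = 86.5×57.8³/12 = 1.392×10^6 mm⁴
I = 1.392×10^6 mm⁴ = 1.392×10^-6 m⁴
Effective length L_e = K·L = 1 × 1.28 = 1.280 m
P_cr = π²EI / L_e² = π² × 111×10⁹ × 1.392×10^-6 / 1.280² = 9.307×10^5 N
Factor of safety n = P_cr / P = 930.72 / 739 = 1.26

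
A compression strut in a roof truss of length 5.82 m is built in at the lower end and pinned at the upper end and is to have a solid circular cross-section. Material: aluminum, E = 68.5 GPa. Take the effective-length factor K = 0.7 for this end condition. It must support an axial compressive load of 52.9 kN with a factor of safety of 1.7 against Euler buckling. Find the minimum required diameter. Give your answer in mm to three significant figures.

d ≈ 81.9 mm

Required P_cr = n·P = 1.7 × 52.9 = 89.93 kN
L_e = K·L = 0.7 × 5.82 = 4.074 m
Required I = P_cr·L_e²/(π²E) = 8.993×10^4 × 4.074² / (π² × 6.85×10^10) = 2.208×10^-6 m⁴
I_req = 2.208×10^6 mm⁴
Solid circle: I = πd⁴/64  ⇒  d = (64I/π)^(1/4) = (64×2.208×10^6/π)^(1/4) = 81.9 mm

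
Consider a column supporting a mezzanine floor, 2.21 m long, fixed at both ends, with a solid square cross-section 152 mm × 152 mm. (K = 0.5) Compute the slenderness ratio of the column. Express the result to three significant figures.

For a square r = a/√12 = 152/√12 = 43.88 mm
L_e = K·L = 0.5 × 2.21 m = 1.105 m = 1105.0 mm
λ = L_e / r_min = 1105.0 / 43.88 = 25.2

λ ≈ 25.2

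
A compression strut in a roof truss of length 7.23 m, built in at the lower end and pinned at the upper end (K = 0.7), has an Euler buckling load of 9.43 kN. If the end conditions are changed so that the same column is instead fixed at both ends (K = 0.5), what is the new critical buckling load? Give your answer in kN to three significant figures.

P_cr ≈ 18.5 kN

P_cr ∝ 1/K², so P_cr,new = P_cr,old × (K_old/K_new)² = 9.43 × (0.7/0.5)²
= 9.43 × 1.960 = 18.5 kN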